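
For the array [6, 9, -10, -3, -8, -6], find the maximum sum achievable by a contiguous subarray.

Using Kadane's algorithm on [6, 9, -10, -3, -8, -6]:

Scanning through the array:
Position 1 (value 9): max_ending_here = 15, max_so_far = 15
Position 2 (value -10): max_ending_here = 5, max_so_far = 15
Position 3 (value -3): max_ending_here = 2, max_so_far = 15
Position 4 (value -8): max_ending_here = -6, max_so_far = 15
Position 5 (value -6): max_ending_here = -6, max_so_far = 15

Maximum subarray: [6, 9]
Maximum sum: 15

The maximum subarray is [6, 9] with sum 15. This subarray runs from index 0 to index 1.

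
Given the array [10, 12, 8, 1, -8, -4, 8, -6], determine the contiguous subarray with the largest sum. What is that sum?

Using Kadane's algorithm on [10, 12, 8, 1, -8, -4, 8, -6]:

Scanning through the array:
Position 1 (value 12): max_ending_here = 22, max_so_far = 22
Position 2 (value 8): max_ending_here = 30, max_so_far = 30
Position 3 (value 1): max_ending_here = 31, max_so_far = 31
Position 4 (value -8): max_ending_here = 23, max_so_far = 31
Position 5 (value -4): max_ending_here = 19, max_so_far = 31
Position 6 (value 8): max_ending_here = 27, max_so_far = 31
Position 7 (value -6): max_ending_here = 21, max_so_far = 31

Maximum subarray: [10, 12, 8, 1]
Maximum sum: 31

The maximum subarray is [10, 12, 8, 1] with sum 31. This subarray runs from index 0 to index 3.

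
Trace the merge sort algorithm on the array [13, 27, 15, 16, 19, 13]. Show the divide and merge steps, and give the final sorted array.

Merge sort trace:

Split: [13, 27, 15, 16, 19, 13] -> [13, 27, 15] and [16, 19, 13]
  Split: [13, 27, 15] -> [13] and [27, 15]
    Split: [27, 15] -> [27] and [15]
    Merge: [27] + [15] -> [15, 27]
  Merge: [13] + [15, 27] -> [13, 15, 27]
  Split: [16, 19, 13] -> [16] and [19, 13]
    Split: [19, 13] -> [19] and [13]
    Merge: [19] + [13] -> [13, 19]
  Merge: [16] + [13, 19] -> [13, 16, 19]
Merge: [13, 15, 27] + [13, 16, 19] -> [13, 13, 15, 16, 19, 27]

Final sorted array: [13, 13, 15, 16, 19, 27]

The merge sort proceeds by recursively splitting the array and merging sorted halves.
After all merges, the sorted array is [13, 13, 15, 16, 19, 27].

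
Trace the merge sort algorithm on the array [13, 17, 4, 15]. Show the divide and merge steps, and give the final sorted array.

Merge sort trace:

Split: [13, 17, 4, 15] -> [13, 17] and [4, 15]
  Split: [13, 17] -> [13] and [17]
  Merge: [13] + [17] -> [13, 17]
  Split: [4, 15] -> [4] and [15]
  Merge: [4] + [15] -> [4, 15]
Merge: [13, 17] + [4, 15] -> [4, 13, 15, 17]

Final sorted array: [4, 13, 15, 17]

The merge sort proceeds by recursively splitting the array and merging sorted halves.
After all merges, the sorted array is [4, 13, 15, 17].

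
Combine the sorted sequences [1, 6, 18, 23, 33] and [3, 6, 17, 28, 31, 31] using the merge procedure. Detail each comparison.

Merging process:

Compare 1 vs 3: take 1 from left. Merged: [1]
Compare 6 vs 3: take 3 from right. Merged: [1, 3]
Compare 6 vs 6: take 6 from left. Merged: [1, 3, 6]
Compare 18 vs 6: take 6 from right. Merged: [1, 3, 6, 6]
Compare 18 vs 17: take 17 from right. Merged: [1, 3, 6, 6, 17]
Compare 18 vs 28: take 18 from left. Merged: [1, 3, 6, 6, 17, 18]
Compare 23 vs 28: take 23 from left. Merged: [1, 3, 6, 6, 17, 18, 23]
Compare 33 vs 28: take 28 from right. Merged: [1, 3, 6, 6, 17, 18, 23, 28]
Compare 33 vs 31: take 31 from right. Merged: [1, 3, 6, 6, 17, 18, 23, 28, 31]
Compare 33 vs 31: take 31 from right. Merged: [1, 3, 6, 6, 17, 18, 23, 28, 31, 31]
Append remaining from left: [33]. Merged: [1, 3, 6, 6, 17, 18, 23, 28, 31, 31, 33]

Final merged array: [1, 3, 6, 6, 17, 18, 23, 28, 31, 31, 33]
Total comparisons: 10

The merged array is [1, 3, 6, 6, 17, 18, 23, 28, 31, 31, 33], requiring 10 comparisons. The merge step runs in O(n) time where n is the total number of elements.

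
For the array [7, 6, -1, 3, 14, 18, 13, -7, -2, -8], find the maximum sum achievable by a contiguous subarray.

Using Kadane's algorithm on [7, 6, -1, 3, 14, 18, 13, -7, -2, -8]:

Scanning through the array:
Position 1 (value 6): max_ending_here = 13, max_so_far = 13
Position 2 (value -1): max_ending_here = 12, max_so_far = 13
Position 3 (value 3): max_ending_here = 15, max_so_far = 15
Position 4 (value 14): max_ending_here = 29, max_so_far = 29
Position 5 (value 18): max_ending_here = 47, max_so_far = 47
Position 6 (value 13): max_ending_here = 60, max_so_far = 60
Position 7 (value -7): max_ending_here = 53, max_so_far = 60
Position 8 (value -2): max_ending_here = 51, max_so_far = 60
Position 9 (value -8): max_ending_here = 43, max_so_far = 60

Maximum subarray: [7, 6, -1, 3, 14, 18, 13]
Maximum sum: 60

The maximum subarray is [7, 6, -1, 3, 14, 18, 13] with sum 60. This subarray runs from index 0 to index 6.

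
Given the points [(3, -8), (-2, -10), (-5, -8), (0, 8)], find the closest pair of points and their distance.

Computing all pairwise distances among 4 points:

d((3, -8), (-2, -10)) = 5.3852
d((3, -8), (-5, -8)) = 8.0
d((3, -8), (0, 8)) = 16.2788
d((-2, -10), (-5, -8)) = 3.6056 <-- minimum
d((-2, -10), (0, 8)) = 18.1108
d((-5, -8), (0, 8)) = 16.7631

Closest pair: (-2, -10) and (-5, -8) with distance 3.6056

The closest pair is (-2, -10) and (-5, -8) with Euclidean distance 3.6056. For 4 points, brute-force pairwise comparison is shown above. For large n, the divide-and-conquer algorithm (sort by x, recurse on halves, check the dividing strip) achieves O(n log n).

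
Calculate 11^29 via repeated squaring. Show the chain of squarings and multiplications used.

Computing 11^29 by squaring (build up from 11^1; each line after the first costs one multiplication):

11^1 = 11
11^2 = (11^1)^2 = 11^2 = 121
11^3 = 11 * 11^2 = 11 * 121 = 1331
11^6 = (11^3)^2 = 1331^2 = 1771561
11^7 = 11 * 11^6 = 11 * 1771561 = 19487171
11^14 = (11^7)^2 = 19487171^2 = 379749833583241
11^28 = (11^14)^2 = 379749833583241^2 = 144209936106499234037676064081
11^29 = 11 * 11^28 = 11 * 144209936106499234037676064081 = 1586309297171491574414436704891

Result: 1586309297171491574414436704891
Multiplications needed: 7 (7 lines after 11^1)

11^29 = 1586309297171491574414436704891. Using exponentiation by squaring, this requires 7 multiplications. The key idea: if the exponent is even, square the half-power; if odd, multiply by the base once.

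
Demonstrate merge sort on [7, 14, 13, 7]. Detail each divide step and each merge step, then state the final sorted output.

Merge sort trace:

Split: [7, 14, 13, 7] -> [7, 14] and [13, 7]
  Split: [7, 14] -> [7] and [14]
  Merge: [7] + [14] -> [7, 14]
  Split: [13, 7] -> [13] and [7]
  Merge: [13] + [7] -> [7, 13]
Merge: [7, 14] + [7, 13] -> [7, 7, 13, 14]

Final sorted array: [7, 7, 13, 14]

The merge sort proceeds by recursively splitting the array and merging sorted halves.
After all merges, the sorted array is [7, 7, 13, 14].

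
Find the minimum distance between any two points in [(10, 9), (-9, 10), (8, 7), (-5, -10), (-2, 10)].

Computing all pairwise distances among 5 points:

d((10, 9), (-9, 10)) = 19.0263
d((10, 9), (8, 7)) = 2.8284 <-- minimum
d((10, 9), (-5, -10)) = 24.2074
d((10, 9), (-2, 10)) = 12.0416
d((-9, 10), (8, 7)) = 17.2627
d((-9, 10), (-5, -10)) = 20.3961
d((-9, 10), (-2, 10)) = 7.0
d((8, 7), (-5, -10)) = 21.4009
d((8, 7), (-2, 10)) = 10.4403
d((-5, -10), (-2, 10)) = 20.2237

Closest pair: (10, 9) and (8, 7) with distance 2.8284

The closest pair is (10, 9) and (8, 7) with Euclidean distance 2.8284. For 5 points, brute-force pairwise comparison is shown above. For large n, the divide-and-conquer algorithm (sort by x, recurse on halves, check the dividing strip) achieves O(n log n).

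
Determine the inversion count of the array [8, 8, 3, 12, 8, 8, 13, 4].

Finding inversions in [8, 8, 3, 12, 8, 8, 13, 4]:

(0, 2): arr[0]=8 > arr[2]=3
(0, 7): arr[0]=8 > arr[7]=4
(1, 2): arr[1]=8 > arr[2]=3
(1, 7): arr[1]=8 > arr[7]=4
(3, 4): arr[3]=12 > arr[4]=8
(3, 5): arr[3]=12 > arr[5]=8
(3, 7): arr[3]=12 > arr[7]=4
(4, 7): arr[4]=8 > arr[7]=4
(5, 7): arr[5]=8 > arr[7]=4
(6, 7): arr[6]=13 > arr[7]=4

Total inversions: 10

The array has 10 inversion(s): (0,2), (0,7), (1,2), (1,7), (3,4), (3,5), (3,7), (4,7), (5,7), (6,7). Each pair (i,j) satisfies i < j and arr[i] > arr[j].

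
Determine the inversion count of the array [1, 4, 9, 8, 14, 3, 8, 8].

Finding inversions in [1, 4, 9, 8, 14, 3, 8, 8]:

(1, 5): arr[1]=4 > arr[5]=3
(2, 3): arr[2]=9 > arr[3]=8
(2, 5): arr[2]=9 > arr[5]=3
(2, 6): arr[2]=9 > arr[6]=8
(2, 7): arr[2]=9 > arr[7]=8
(3, 5): arr[3]=8 > arr[5]=3
(4, 5): arr[4]=14 > arr[5]=3
(4, 6): arr[4]=14 > arr[6]=8
(4, 7): arr[4]=14 > arr[7]=8

Total inversions: 9

The array has 9 inversion(s): (1,5), (2,3), (2,5), (2,6), (2,7), (3,5), (4,5), (4,6), (4,7). Each pair (i,j) satisfies i < j and arr[i] > arr[j].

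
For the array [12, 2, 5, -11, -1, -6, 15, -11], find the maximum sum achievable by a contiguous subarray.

Using Kadane's algorithm on [12, 2, 5, -11, -1, -6, 15, -11]:

Scanning through the array:
Position 1 (value 2): max_ending_here = 14, max_so_far = 14
Position 2 (value 5): max_ending_here = 19, max_so_far = 19
Position 3 (value -11): max_ending_here = 8, max_so_far = 19
Position 4 (value -1): max_ending_here = 7, max_so_far = 19
Position 5 (value -6): max_ending_here = 1, max_so_far = 19
Position 6 (value 15): max_ending_here = 16, max_so_far = 19
Position 7 (value -11): max_ending_here = 5, max_so_far = 19

Maximum subarray: [12, 2, 5]
Maximum sum: 19

The maximum subarray is [12, 2, 5] with sum 19. This subarray runs from index 0 to index 2.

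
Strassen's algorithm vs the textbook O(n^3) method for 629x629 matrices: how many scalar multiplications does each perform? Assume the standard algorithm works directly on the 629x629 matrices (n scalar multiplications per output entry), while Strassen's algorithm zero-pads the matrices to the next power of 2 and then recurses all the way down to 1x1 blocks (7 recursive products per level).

Matrix multiplication for 629x629 matrices:

Strassen's algorithm requires power-of-2 dimensions. Pad 629x629 to 1024x1024 (next power of 2).

Standard algorithm: 629^3 = 248858189 multiplications
Strassen's algorithm: 7^(log2(1024)) = 7^10 = 282475249 multiplications
Difference: 248858189 - 282475249 = -33617060 (Strassen uses MORE here due to padding overhead — for small or just-over-power-of-2 n, padding can outweigh the per-level savings)

Standard: 248858189 multiplications (629^3). Strassen: 282475249 multiplications (7^10, after padding to 1024x1024). Strassen reduces 8 recursive multiplications to 7 at each level.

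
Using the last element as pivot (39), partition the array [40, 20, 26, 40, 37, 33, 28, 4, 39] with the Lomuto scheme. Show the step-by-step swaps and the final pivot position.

Lomuto partition with pivot = 39:

Initial array: [40, 20, 26, 40, 37, 33, 28, 4, 39]

arr[0]=40 > 39: no swap
arr[1]=20 <= 39: swap with position 0, array becomes [20, 40, 26, 40, 37, 33, 28, 4, 39]
arr[2]=26 <= 39: swap with position 1, array becomes [20, 26, 40, 40, 37, 33, 28, 4, 39]
arr[3]=40 > 39: no swap
arr[4]=37 <= 39: swap with position 2, array becomes [20, 26, 37, 40, 40, 33, 28, 4, 39]
arr[5]=33 <= 39: swap with position 3, array becomes [20, 26, 37, 33, 40, 40, 28, 4, 39]
arr[6]=28 <= 39: swap with position 4, array becomes [20, 26, 37, 33, 28, 40, 40, 4, 39]
arr[7]=4 <= 39: swap with position 5, array becomes [20, 26, 37, 33, 28, 4, 40, 40, 39]

Place pivot at position 6: [20, 26, 37, 33, 28, 4, 39, 40, 40]
Pivot position: 6

After partitioning with pivot 39, the array becomes [20, 26, 37, 33, 28, 4, 39, 40, 40]. The pivot is placed at index 6. All elements to the left of the pivot are <= 39, and all elements to the right are > 39.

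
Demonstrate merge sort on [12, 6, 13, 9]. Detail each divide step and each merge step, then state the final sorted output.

Merge sort trace:

Split: [12, 6, 13, 9] -> [12, 6] and [13, 9]
  Split: [12, 6] -> [12] and [6]
  Merge: [12] + [6] -> [6, 12]
  Split: [13, 9] -> [13] and [9]
  Merge: [13] + [9] -> [9, 13]
Merge: [6, 12] + [9, 13] -> [6, 9, 12, 13]

Final sorted array: [6, 9, 12, 13]

The merge sort proceeds by recursively splitting the array and merging sorted halves.
After all merges, the sorted array is [6, 9, 12, 13].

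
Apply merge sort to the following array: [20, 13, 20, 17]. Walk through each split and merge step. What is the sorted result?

Merge sort trace:

Split: [20, 13, 20, 17] -> [20, 13] and [20, 17]
  Split: [20, 13] -> [20] and [13]
  Merge: [20] + [13] -> [13, 20]
  Split: [20, 17] -> [20] and [17]
  Merge: [20] + [17] -> [17, 20]
Merge: [13, 20] + [17, 20] -> [13, 17, 20, 20]

Final sorted array: [13, 17, 20, 20]

The merge sort proceeds by recursively splitting the array and merging sorted halves.
After all merges, the sorted array is [13, 17, 20, 20].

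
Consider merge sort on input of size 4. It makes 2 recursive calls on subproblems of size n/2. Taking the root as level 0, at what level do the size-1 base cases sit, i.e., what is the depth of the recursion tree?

For divide and conquer with division factor 2:

Problem sizes at each level:
Level 0: 4
Level 1: 2
Level 2: 1

The root is level 0 and the size-1 base case is level 2 (the tree spans levels 0 through 2, i.e. 3 levels counting the root), so the depth is the number of divisions: log_2(4) = 2

The recursion tree depth is log_2(4) = 2. At each level, the problem size is divided by 2, so it takes 2 divisions to reduce to a base case of size 1. The algorithm makes 2 recursive calls at each level.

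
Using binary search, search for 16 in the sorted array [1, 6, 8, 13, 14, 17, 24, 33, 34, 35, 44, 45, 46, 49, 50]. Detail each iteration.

Binary search for 16 in [1, 6, 8, 13, 14, 17, 24, 33, 34, 35, 44, 45, 46, 49, 50]:

lo=0, hi=14, mid=7, arr[mid]=33 -> 33 > 16, search left half
lo=0, hi=6, mid=3, arr[mid]=13 -> 13 < 16, search right half
lo=4, hi=6, mid=5, arr[mid]=17 -> 17 > 16, search left half
lo=4, hi=4, mid=4, arr[mid]=14 -> 14 < 16, search right half
lo=5 > hi=4, target 16 not found

Binary search determines that 16 is not in the array after 4 comparisons. The search space was exhausted without finding the target.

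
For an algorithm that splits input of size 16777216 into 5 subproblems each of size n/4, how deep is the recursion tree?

For divide and conquer with division factor 4:

Problem sizes at each level:
Level 0: 16777216
Level 1: 4194304
Level 2: 1048576
Level 3: 262144
Level 4: 65536
Level 5: 16384
Level 6: 4096
Level 7: 1024
Level 8: 256
Level 9: 64
Level 10: 16
Level 11: 4
Level 12: 1

The root is level 0 and the size-1 base case is level 12 (the tree spans levels 0 through 12, i.e. 13 levels counting the root), so the depth is the number of divisions: log_4(16777216) = 12

The recursion tree depth is log_4(16777216) = 12. At each level, the problem size is divided by 4, so it takes 12 divisions to reduce to a base case of size 1. The algorithm makes 5 recursive calls at each level.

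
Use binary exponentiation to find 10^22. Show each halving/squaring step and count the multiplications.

Computing 10^22 by squaring (build up from 10^1; each line after the first costs one multiplication):

10^1 = 10
10^2 = (10^1)^2 = 10^2 = 100
10^4 = (10^2)^2 = 100^2 = 10000
10^5 = 10 * 10^4 = 10 * 10000 = 100000
10^10 = (10^5)^2 = 100000^2 = 10000000000
10^11 = 10 * 10^10 = 10 * 10000000000 = 100000000000
10^22 = (10^11)^2 = 100000000000^2 = 10000000000000000000000

Result: 10000000000000000000000
Multiplications needed: 6 (6 lines after 10^1)

10^22 = 10000000000000000000000. Using exponentiation by squaring, this requires 6 multiplications. The key idea: if the exponent is even, square the half-power; if odd, multiply by the base once.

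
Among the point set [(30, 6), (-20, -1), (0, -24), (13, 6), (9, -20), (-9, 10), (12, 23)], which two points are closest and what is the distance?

Computing all pairwise distances among 7 points:

d((30, 6), (-20, -1)) = 50.4876
d((30, 6), (0, -24)) = 42.4264
d((30, 6), (13, 6)) = 17.0
d((30, 6), (9, -20)) = 33.4215
d((30, 6), (-9, 10)) = 39.2046
d((30, 6), (12, 23)) = 24.7588
d((-20, -1), (0, -24)) = 30.4795
d((-20, -1), (13, 6)) = 33.7343
d((-20, -1), (9, -20)) = 34.6699
d((-20, -1), (-9, 10)) = 15.5563
d((-20, -1), (12, 23)) = 40.0
d((0, -24), (13, 6)) = 32.6956
d((0, -24), (9, -20)) = 9.8489 <-- minimum
d((0, -24), (-9, 10)) = 35.171
d((0, -24), (12, 23)) = 48.5077
d((13, 6), (9, -20)) = 26.3059
d((13, 6), (-9, 10)) = 22.3607
d((13, 6), (12, 23)) = 17.0294
d((9, -20), (-9, 10)) = 34.9857
d((9, -20), (12, 23)) = 43.1045
d((-9, 10), (12, 23)) = 24.6982

Closest pair: (0, -24) and (9, -20) with distance 9.8489

The closest pair is (0, -24) and (9, -20) with Euclidean distance 9.8489. For 7 points, brute-force pairwise comparison is shown above. For large n, the divide-and-conquer algorithm (sort by x, recurse on halves, check the dividing strip) achieves O(n log n).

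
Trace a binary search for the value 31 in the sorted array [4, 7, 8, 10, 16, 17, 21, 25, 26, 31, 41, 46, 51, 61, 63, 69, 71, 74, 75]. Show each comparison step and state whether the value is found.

Binary search for 31 in [4, 7, 8, 10, 16, 17, 21, 25, 26, 31, 41, 46, 51, 61, 63, 69, 71, 74, 75]:

lo=0, hi=18, mid=9, arr[mid]=31 -> Found target at index 9!

Binary search finds 31 at index 9 after 1 comparisons. The search repeatedly halves the search space by comparing with the middle element.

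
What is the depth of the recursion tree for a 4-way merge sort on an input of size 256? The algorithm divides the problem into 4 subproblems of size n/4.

For divide and conquer with division factor 4:

Problem sizes at each level:
Level 0: 256
Level 1: 64
Level 2: 16
Level 3: 4
Level 4: 1

The root is level 0 and the size-1 base case is level 4 (the tree spans levels 0 through 4, i.e. 5 levels counting the root), so the depth is the number of divisions: log_4(256) = 4

The recursion tree depth is log_4(256) = 4. At each level, the problem size is divided by 4, so it takes 4 divisions to reduce to a base case of size 1. The algorithm makes 4 recursive calls at each level.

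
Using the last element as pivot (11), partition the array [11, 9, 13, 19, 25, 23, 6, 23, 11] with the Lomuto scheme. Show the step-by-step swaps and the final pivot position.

Lomuto partition with pivot = 11:

Initial array: [11, 9, 13, 19, 25, 23, 6, 23, 11]

arr[0]=11 <= 11: swap with position 0, array becomes [11, 9, 13, 19, 25, 23, 6, 23, 11]
arr[1]=9 <= 11: swap with position 1, array becomes [11, 9, 13, 19, 25, 23, 6, 23, 11]
arr[2]=13 > 11: no swap
arr[3]=19 > 11: no swap
arr[4]=25 > 11: no swap
arr[5]=23 > 11: no swap
arr[6]=6 <= 11: swap with position 2, array becomes [11, 9, 6, 19, 25, 23, 13, 23, 11]
arr[7]=23 > 11: no swap

Place pivot at position 3: [11, 9, 6, 11, 25, 23, 13, 23, 19]
Pivot position: 3

After partitioning with pivot 11, the array becomes [11, 9, 6, 11, 25, 23, 13, 23, 19]. The pivot is placed at index 3. All elements to the left of the pivot are <= 11, and all elements to the right are > 11.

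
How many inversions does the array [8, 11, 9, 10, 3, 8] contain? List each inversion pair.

Finding inversions in [8, 11, 9, 10, 3, 8]:

(0, 4): arr[0]=8 > arr[4]=3
(1, 2): arr[1]=11 > arr[2]=9
(1, 3): arr[1]=11 > arr[3]=10
(1, 4): arr[1]=11 > arr[4]=3
(1, 5): arr[1]=11 > arr[5]=8
(2, 4): arr[2]=9 > arr[4]=3
(2, 5): arr[2]=9 > arr[5]=8
(3, 4): arr[3]=10 > arr[4]=3
(3, 5): arr[3]=10 > arr[5]=8

Total inversions: 9

The array has 9 inversion(s): (0,4), (1,2), (1,3), (1,4), (1,5), (2,4), (2,5), (3,4), (3,5). Each pair (i,j) satisfies i < j and arr[i] > arr[j].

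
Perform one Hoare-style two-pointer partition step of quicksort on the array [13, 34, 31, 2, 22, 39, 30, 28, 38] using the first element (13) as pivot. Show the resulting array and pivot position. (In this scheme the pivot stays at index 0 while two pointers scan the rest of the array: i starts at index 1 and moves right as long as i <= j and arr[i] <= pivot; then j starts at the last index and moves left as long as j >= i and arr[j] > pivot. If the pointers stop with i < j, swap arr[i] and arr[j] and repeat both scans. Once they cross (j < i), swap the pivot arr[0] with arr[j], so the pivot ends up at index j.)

Hoare-style two-pointer partition with pivot = 13:

Initial array: [13, 34, 31, 2, 22, 39, 30, 28, 38]

Pointers start at i = 1, j = 8.
i stops at index 1 (arr[1]=34 > 13), j stops at index 3 (arr[3]=2 <= 13): swap arr[1] and arr[3], array becomes [13, 2, 31, 34, 22, 39, 30, 28, 38]
i ends at 2, j ends at 1: the pointers have crossed (j < i), so scanning stops.

Swap pivot arr[0] with arr[1] to place pivot at position 1: [2, 13, 31, 34, 22, 39, 30, 28, 38]
Pivot position: 1

After partitioning with pivot 13, the array becomes [2, 13, 31, 34, 22, 39, 30, 28, 38]. The pivot is placed at index 1. All elements to the left of the pivot are <= 13, and all elements to the right are > 13.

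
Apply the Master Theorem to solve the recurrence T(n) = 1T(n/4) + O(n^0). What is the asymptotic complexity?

Master Theorem for T(n) = 1T(n/4) + O(n^0):

a = 1, b = 4, c = 0
log_b(a) = log_4(1) = 0.0000

Case 2: c = 0 = log_4(1) = 0.0000
T(n) = O(n^0 log n) = O(log n)

For T(n) = 1T(n/4) + O(n^0): log_4(1) = 0.0000. This is Case 2 of the Master Theorem (c = log_b(a), equal work at all levels), giving O(log n).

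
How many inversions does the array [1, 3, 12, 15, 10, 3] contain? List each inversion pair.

Finding inversions in [1, 3, 12, 15, 10, 3]:

(2, 4): arr[2]=12 > arr[4]=10
(2, 5): arr[2]=12 > arr[5]=3
(3, 4): arr[3]=15 > arr[4]=10
(3, 5): arr[3]=15 > arr[5]=3
(4, 5): arr[4]=10 > arr[5]=3

Total inversions: 5

The array has 5 inversion(s): (2,4), (2,5), (3,4), (3,5), (4,5). Each pair (i,j) satisfies i < j and arr[i] > arr[j].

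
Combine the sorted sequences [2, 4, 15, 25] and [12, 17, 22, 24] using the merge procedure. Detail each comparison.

Merging process:

Compare 2 vs 12: take 2 from left. Merged: [2]
Compare 4 vs 12: take 4 from left. Merged: [2, 4]
Compare 15 vs 12: take 12 from right. Merged: [2, 4, 12]
Compare 15 vs 17: take 15 from left. Merged: [2, 4, 12, 15]
Compare 25 vs 17: take 17 from right. Merged: [2, 4, 12, 15, 17]
Compare 25 vs 22: take 22 from right. Merged: [2, 4, 12, 15, 17, 22]
Compare 25 vs 24: take 24 from right. Merged: [2, 4, 12, 15, 17, 22, 24]
Append remaining from left: [25]. Merged: [2, 4, 12, 15, 17, 22, 24, 25]

Final merged array: [2, 4, 12, 15, 17, 22, 24, 25]
Total comparisons: 7

The merged array is [2, 4, 12, 15, 17, 22, 24, 25], requiring 7 comparisons. The merge step runs in O(n) time where n is the total number of elements.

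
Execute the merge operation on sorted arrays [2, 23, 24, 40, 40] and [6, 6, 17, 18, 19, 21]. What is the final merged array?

Merging process:

Compare 2 vs 6: take 2 from left. Merged: [2]
Compare 23 vs 6: take 6 from right. Merged: [2, 6]
Compare 23 vs 6: take 6 from right. Merged: [2, 6, 6]
Compare 23 vs 17: take 17 from right. Merged: [2, 6, 6, 17]
Compare 23 vs 18: take 18 from right. Merged: [2, 6, 6, 17, 18]
Compare 23 vs 19: take 19 from right. Merged: [2, 6, 6, 17, 18, 19]
Compare 23 vs 21: take 21 from right. Merged: [2, 6, 6, 17, 18, 19, 21]
Append remaining from left: [23, 24, 40, 40]. Merged: [2, 6, 6, 17, 18, 19, 21, 23, 24, 40, 40]

Final merged array: [2, 6, 6, 17, 18, 19, 21, 23, 24, 40, 40]
Total comparisons: 7

The merged array is [2, 6, 6, 17, 18, 19, 21, 23, 24, 40, 40], requiring 7 comparisons. The merge step runs in O(n) time where n is the total number of elements.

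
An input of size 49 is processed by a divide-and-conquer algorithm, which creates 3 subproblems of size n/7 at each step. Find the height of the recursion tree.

For divide and conquer with division factor 7:

Problem sizes at each level:
Level 0: 49
Level 1: 7
Level 2: 1

The root is level 0 and the size-1 base case is level 2 (the tree spans levels 0 through 2, i.e. 3 levels counting the root), so the depth is the number of divisions: log_7(49) = 2

The recursion tree depth is log_7(49) = 2. At each level, the problem size is divided by 7, so it takes 2 divisions to reduce to a base case of size 1. The algorithm makes 3 recursive calls at each level.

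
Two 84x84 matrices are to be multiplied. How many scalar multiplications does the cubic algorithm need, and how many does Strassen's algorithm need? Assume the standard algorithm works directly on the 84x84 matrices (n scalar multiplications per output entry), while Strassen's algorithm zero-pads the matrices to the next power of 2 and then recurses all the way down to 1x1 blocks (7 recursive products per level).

Matrix multiplication for 84x84 matrices:

Strassen's algorithm requires power-of-2 dimensions. Pad 84x84 to 128x128 (next power of 2).

Standard algorithm: 84^3 = 592704 multiplications
Strassen's algorithm: 7^(log2(128)) = 7^7 = 823543 multiplications
Difference: 592704 - 823543 = -230839 (Strassen uses MORE here due to padding overhead — for small or just-over-power-of-2 n, padding can outweigh the per-level savings)

Standard: 592704 multiplications (84^3). Strassen: 823543 multiplications (7^7, after padding to 128x128). Strassen reduces 8 recursive multiplications to 7 at each level.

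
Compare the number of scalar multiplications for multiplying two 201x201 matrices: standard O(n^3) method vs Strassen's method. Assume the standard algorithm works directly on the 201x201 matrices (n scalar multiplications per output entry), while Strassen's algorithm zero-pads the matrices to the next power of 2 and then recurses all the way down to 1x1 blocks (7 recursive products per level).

Matrix multiplication for 201x201 matrices:

Strassen's algorithm requires power-of-2 dimensions. Pad 201x201 to 256x256 (next power of 2).

Standard algorithm: 201^3 = 8120601 multiplications
Strassen's algorithm: 7^(log2(256)) = 7^8 = 5764801 multiplications
Savings: 8120601 - 5764801 = 2355800 multiplications

Standard: 8120601 multiplications (201^3). Strassen: 5764801 multiplications (7^8, after padding to 256x256). Strassen reduces 8 recursive multiplications to 7 at each level.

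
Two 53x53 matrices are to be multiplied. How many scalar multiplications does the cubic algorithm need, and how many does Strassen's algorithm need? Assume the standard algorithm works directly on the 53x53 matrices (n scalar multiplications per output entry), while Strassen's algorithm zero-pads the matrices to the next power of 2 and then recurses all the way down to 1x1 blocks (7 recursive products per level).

Matrix multiplication for 53x53 matrices:

Strassen's algorithm requires power-of-2 dimensions. Pad 53x53 to 64x64 (next power of 2).

Standard algorithm: 53^3 = 148877 multiplications
Strassen's algorithm: 7^(log2(64)) = 7^6 = 117649 multiplications
Savings: 148877 - 117649 = 31228 multiplications

Standard: 148877 multiplications (53^3). Strassen: 117649 multiplications (7^6, after padding to 64x64). Strassen reduces 8 recursive multiplications to 7 at each level.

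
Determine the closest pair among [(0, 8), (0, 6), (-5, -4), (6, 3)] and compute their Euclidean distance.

Computing all pairwise distances among 4 points:

d((0, 8), (0, 6)) = 2.0 <-- minimum
d((0, 8), (-5, -4)) = 13.0
d((0, 8), (6, 3)) = 7.8102
d((0, 6), (-5, -4)) = 11.1803
d((0, 6), (6, 3)) = 6.7082
d((-5, -4), (6, 3)) = 13.0384

Closest pair: (0, 8) and (0, 6) with distance 2.0

The closest pair is (0, 8) and (0, 6) with Euclidean distance 2.0. For 4 points, brute-force pairwise comparison is shown above. For large n, the divide-and-conquer algorithm (sort by x, recurse on halves, check the dividing strip) achieves O(n log n).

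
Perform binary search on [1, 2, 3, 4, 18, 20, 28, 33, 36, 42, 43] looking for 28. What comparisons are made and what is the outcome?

Binary search for 28 in [1, 2, 3, 4, 18, 20, 28, 33, 36, 42, 43]:

lo=0, hi=10, mid=5, arr[mid]=20 -> 20 < 28, search right half
lo=6, hi=10, mid=8, arr[mid]=36 -> 36 > 28, search left half
lo=6, hi=7, mid=6, arr[mid]=28 -> Found target at index 6!

Binary search finds 28 at index 6 after 3 comparisons. The search repeatedly halves the search space by comparing with the middle element.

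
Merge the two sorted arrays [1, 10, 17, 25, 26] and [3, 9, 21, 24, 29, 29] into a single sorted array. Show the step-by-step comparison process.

Merging process:

Compare 1 vs 3: take 1 from left. Merged: [1]
Compare 10 vs 3: take 3 from right. Merged: [1, 3]
Compare 10 vs 9: take 9 from right. Merged: [1, 3, 9]
Compare 10 vs 21: take 10 from left. Merged: [1, 3, 9, 10]
Compare 17 vs 21: take 17 from left. Merged: [1, 3, 9, 10, 17]
Compare 25 vs 21: take 21 from right. Merged: [1, 3, 9, 10, 17, 21]
Compare 25 vs 24: take 24 from right. Merged: [1, 3, 9, 10, 17, 21, 24]
Compare 25 vs 29: take 25 from left. Merged: [1, 3, 9, 10, 17, 21, 24, 25]
Compare 26 vs 29: take 26 from left. Merged: [1, 3, 9, 10, 17, 21, 24, 25, 26]
Append remaining from right: [29, 29]. Merged: [1, 3, 9, 10, 17, 21, 24, 25, 26, 29, 29]

Final merged array: [1, 3, 9, 10, 17, 21, 24, 25, 26, 29, 29]
Total comparisons: 9

The merged array is [1, 3, 9, 10, 17, 21, 24, 25, 26, 29, 29], requiring 9 comparisons. The merge step runs in O(n) time where n is the total number of elements.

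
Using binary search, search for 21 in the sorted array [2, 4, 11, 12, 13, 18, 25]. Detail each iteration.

Binary search for 21 in [2, 4, 11, 12, 13, 18, 25]:

lo=0, hi=6, mid=3, arr[mid]=12 -> 12 < 21, search right half
lo=4, hi=6, mid=5, arr[mid]=18 -> 18 < 21, search right half
lo=6, hi=6, mid=6, arr[mid]=25 -> 25 > 21, search left half
lo=6 > hi=5, target 21 not found

Binary search determines that 21 is not in the array after 3 comparisons. The search space was exhausted without finding the target.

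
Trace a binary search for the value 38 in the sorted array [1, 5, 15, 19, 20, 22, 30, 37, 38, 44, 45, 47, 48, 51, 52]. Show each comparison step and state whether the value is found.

Binary search for 38 in [1, 5, 15, 19, 20, 22, 30, 37, 38, 44, 45, 47, 48, 51, 52]:

lo=0, hi=14, mid=7, arr[mid]=37 -> 37 < 38, search right half
lo=8, hi=14, mid=11, arr[mid]=47 -> 47 > 38, search left half
lo=8, hi=10, mid=9, arr[mid]=44 -> 44 > 38, search left half
lo=8, hi=8, mid=8, arr[mid]=38 -> Found target at index 8!

Binary search finds 38 at index 8 after 4 comparisons. The search repeatedly halves the search space by comparing with the middle element.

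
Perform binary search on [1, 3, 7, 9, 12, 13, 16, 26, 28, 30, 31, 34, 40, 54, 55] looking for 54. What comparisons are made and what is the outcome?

Binary search for 54 in [1, 3, 7, 9, 12, 13, 16, 26, 28, 30, 31, 34, 40, 54, 55]:

lo=0, hi=14, mid=7, arr[mid]=26 -> 26 < 54, search right half
lo=8, hi=14, mid=11, arr[mid]=34 -> 34 < 54, search right half
lo=12, hi=14, mid=13, arr[mid]=54 -> Found target at index 13!

Binary search finds 54 at index 13 after 3 comparisons. The search repeatedly halves the search space by comparing with the middle element.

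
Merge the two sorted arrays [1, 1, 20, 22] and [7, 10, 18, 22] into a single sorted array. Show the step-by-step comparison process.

Merging process:

Compare 1 vs 7: take 1 from left. Merged: [1]
Compare 1 vs 7: take 1 from left. Merged: [1, 1]
Compare 20 vs 7: take 7 from right. Merged: [1, 1, 7]
Compare 20 vs 10: take 10 from right. Merged: [1, 1, 7, 10]
Compare 20 vs 18: take 18 from right. Merged: [1, 1, 7, 10, 18]
Compare 20 vs 22: take 20 from left. Merged: [1, 1, 7, 10, 18, 20]
Compare 22 vs 22: take 22 from left. Merged: [1, 1, 7, 10, 18, 20, 22]
Append remaining from right: [22]. Merged: [1, 1, 7, 10, 18, 20, 22, 22]

Final merged array: [1, 1, 7, 10, 18, 20, 22, 22]
Total comparisons: 7

The merged array is [1, 1, 7, 10, 18, 20, 22, 22], requiring 7 comparisons. The merge step runs in O(n) time where n is the total number of elements.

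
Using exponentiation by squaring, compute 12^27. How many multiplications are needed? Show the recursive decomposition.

Computing 12^27 by squaring (build up from 12^1; each line after the first costs one multiplication):

12^1 = 12
12^2 = (12^1)^2 = 12^2 = 144
12^3 = 12 * 12^2 = 12 * 144 = 1728
12^6 = (12^3)^2 = 1728^2 = 2985984
12^12 = (12^6)^2 = 2985984^2 = 8916100448256
12^13 = 12 * 12^12 = 12 * 8916100448256 = 106993205379072
12^26 = (12^13)^2 = 106993205379072^2 = 11447545997288281555215581184
12^27 = 12 * 12^26 = 12 * 11447545997288281555215581184 = 137370551967459378662586974208

Result: 137370551967459378662586974208
Multiplications needed: 7 (7 lines after 12^1)

12^27 = 137370551967459378662586974208. Using exponentiation by squaring, this requires 7 multiplications. The key idea: if the exponent is even, square the half-power; if odd, multiply by the base once.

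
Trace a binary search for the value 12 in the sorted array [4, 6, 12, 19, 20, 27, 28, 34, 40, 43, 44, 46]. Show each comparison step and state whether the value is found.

Binary search for 12 in [4, 6, 12, 19, 20, 27, 28, 34, 40, 43, 44, 46]:

lo=0, hi=11, mid=5, arr[mid]=27 -> 27 > 12, search left half
lo=0, hi=4, mid=2, arr[mid]=12 -> Found target at index 2!

Binary search finds 12 at index 2 after 2 comparisons. The search repeatedly halves the search space by comparing with the middle element.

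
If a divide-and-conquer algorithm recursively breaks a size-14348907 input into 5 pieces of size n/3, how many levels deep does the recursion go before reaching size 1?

For divide and conquer with division factor 3:

Problem sizes at each level:
Level 0: 14348907
Level 1: 4782969
Level 2: 1594323
Level 3: 531441
Level 4: 177147
Level 5: 59049
Level 6: 19683
Level 7: 6561
Level 8: 2187
Level 9: 729
Level 10: 243
Level 11: 81
Level 12: 27
Level 13: 9
Level 14: 3
Level 15: 1

The root is level 0 and the size-1 base case is level 15 (the tree spans levels 0 through 15, i.e. 16 levels counting the root), so the depth is the number of divisions: log_3(14348907) = 15

The recursion tree depth is log_3(14348907) = 15. At each level, the problem size is divided by 3, so it takes 15 divisions to reduce to a base case of size 1. The algorithm makes 5 recursive calls at each level.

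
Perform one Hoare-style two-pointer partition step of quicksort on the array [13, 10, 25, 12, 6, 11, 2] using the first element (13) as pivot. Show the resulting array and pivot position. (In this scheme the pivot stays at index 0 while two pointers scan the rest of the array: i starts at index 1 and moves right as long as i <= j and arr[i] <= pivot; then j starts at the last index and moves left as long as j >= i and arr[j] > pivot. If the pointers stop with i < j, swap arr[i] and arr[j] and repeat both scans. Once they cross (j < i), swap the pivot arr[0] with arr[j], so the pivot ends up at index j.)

Hoare-style two-pointer partition with pivot = 13:

Initial array: [13, 10, 25, 12, 6, 11, 2]

Pointers start at i = 1, j = 6.
i stops at index 2 (arr[2]=25 > 13), j stops at index 6 (arr[6]=2 <= 13): swap arr[2] and arr[6], array becomes [13, 10, 2, 12, 6, 11, 25]
i ends at 6, j ends at 5: the pointers have crossed (j < i), so scanning stops.

Swap pivot arr[0] with arr[5] to place pivot at position 5: [11, 10, 2, 12, 6, 13, 25]
Pivot position: 5

After partitioning with pivot 13, the array becomes [11, 10, 2, 12, 6, 13, 25]. The pivot is placed at index 5. All elements to the left of the pivot are <= 13, and all elements to the right are > 13.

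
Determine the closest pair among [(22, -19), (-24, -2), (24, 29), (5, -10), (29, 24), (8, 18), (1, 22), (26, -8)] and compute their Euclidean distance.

Computing all pairwise distances among 8 points:

d((22, -19), (-24, -2)) = 49.0408
d((22, -19), (24, 29)) = 48.0416
d((22, -19), (5, -10)) = 19.2354
d((22, -19), (29, 24)) = 43.566
d((22, -19), (8, 18)) = 39.5601
d((22, -19), (1, 22)) = 46.0652
d((22, -19), (26, -8)) = 11.7047
d((-24, -2), (24, 29)) = 57.1402
d((-24, -2), (5, -10)) = 30.0832
d((-24, -2), (29, 24)) = 59.0339
d((-24, -2), (8, 18)) = 37.7359
d((-24, -2), (1, 22)) = 34.6554
d((-24, -2), (26, -8)) = 50.3587
d((24, 29), (5, -10)) = 43.382
d((24, 29), (29, 24)) = 7.0711 <-- minimum
d((24, 29), (8, 18)) = 19.4165
d((24, 29), (1, 22)) = 24.0416
d((24, 29), (26, -8)) = 37.054
d((5, -10), (29, 24)) = 41.6173
d((5, -10), (8, 18)) = 28.1603
d((5, -10), (1, 22)) = 32.249
d((5, -10), (26, -8)) = 21.095
d((29, 24), (8, 18)) = 21.8403
d((29, 24), (1, 22)) = 28.0713
d((29, 24), (26, -8)) = 32.1403
d((8, 18), (1, 22)) = 8.0623
d((8, 18), (26, -8)) = 31.6228
d((1, 22), (26, -8)) = 39.0512

Closest pair: (24, 29) and (29, 24) with distance 7.0711

The closest pair is (24, 29) and (29, 24) with Euclidean distance 7.0711. For 8 points, brute-force pairwise comparison is shown above. For large n, the divide-and-conquer algorithm (sort by x, recurse on halves, check the dividing strip) achieves O(n log n).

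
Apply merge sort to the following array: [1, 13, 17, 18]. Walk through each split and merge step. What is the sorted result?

Merge sort trace:

Split: [1, 13, 17, 18] -> [1, 13] and [17, 18]
  Split: [1, 13] -> [1] and [13]
  Merge: [1] + [13] -> [1, 13]
  Split: [17, 18] -> [17] and [18]
  Merge: [17] + [18] -> [17, 18]
Merge: [1, 13] + [17, 18] -> [1, 13, 17, 18]

Final sorted array: [1, 13, 17, 18]

The merge sort proceeds by recursively splitting the array and merging sorted halves.
After all merges, the sorted array is [1, 13, 17, 18].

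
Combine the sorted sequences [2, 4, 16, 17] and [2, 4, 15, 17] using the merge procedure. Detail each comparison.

Merging process:

Compare 2 vs 2: take 2 from left. Merged: [2]
Compare 4 vs 2: take 2 from right. Merged: [2, 2]
Compare 4 vs 4: take 4 from left. Merged: [2, 2, 4]
Compare 16 vs 4: take 4 from right. Merged: [2, 2, 4, 4]
Compare 16 vs 15: take 15 from right. Merged: [2, 2, 4, 4, 15]
Compare 16 vs 17: take 16 from left. Merged: [2, 2, 4, 4, 15, 16]
Compare 17 vs 17: take 17 from left. Merged: [2, 2, 4, 4, 15, 16, 17]
Append remaining from right: [17]. Merged: [2, 2, 4, 4, 15, 16, 17, 17]

Final merged array: [2, 2, 4, 4, 15, 16, 17, 17]
Total comparisons: 7

The merged array is [2, 2, 4, 4, 15, 16, 17, 17], requiring 7 comparisons. The merge step runs in O(n) time where n is the total number of elements.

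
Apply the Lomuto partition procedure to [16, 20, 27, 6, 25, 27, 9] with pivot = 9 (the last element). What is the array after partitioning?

Lomuto partition with pivot = 9:

Initial array: [16, 20, 27, 6, 25, 27, 9]

arr[0]=16 > 9: no swap
arr[1]=20 > 9: no swap
arr[2]=27 > 9: no swap
arr[3]=6 <= 9: swap with position 0, array becomes [6, 20, 27, 16, 25, 27, 9]
arr[4]=25 > 9: no swap
arr[5]=27 > 9: no swap

Place pivot at position 1: [6, 9, 27, 16, 25, 27, 20]
Pivot position: 1

After partitioning with pivot 9, the array becomes [6, 9, 27, 16, 25, 27, 20]. The pivot is placed at index 1. All elements to the left of the pivot are <= 9, and all elements to the right are > 9.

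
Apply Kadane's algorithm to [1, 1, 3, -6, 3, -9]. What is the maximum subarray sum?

Using Kadane's algorithm on [1, 1, 3, -6, 3, -9]:

Scanning through the array:
Position 1 (value 1): max_ending_here = 2, max_so_far = 2
Position 2 (value 3): max_ending_here = 5, max_so_far = 5
Position 3 (value -6): max_ending_here = -1, max_so_far = 5
Position 4 (value 3): max_ending_here = 3, max_so_far = 5
Position 5 (value -9): max_ending_here = -6, max_so_far = 5

Maximum subarray: [1, 1, 3]
Maximum sum: 5

The maximum subarray is [1, 1, 3] with sum 5. This subarray runs from index 0 to index 2.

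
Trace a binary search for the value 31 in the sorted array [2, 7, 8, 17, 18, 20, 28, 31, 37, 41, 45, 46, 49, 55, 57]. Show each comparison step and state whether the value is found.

Binary search for 31 in [2, 7, 8, 17, 18, 20, 28, 31, 37, 41, 45, 46, 49, 55, 57]:

lo=0, hi=14, mid=7, arr[mid]=31 -> Found target at index 7!

Binary search finds 31 at index 7 after 1 comparisons. The search repeatedly halves the search space by comparing with the middle element.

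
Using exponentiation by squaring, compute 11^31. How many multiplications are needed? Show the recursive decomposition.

Computing 11^31 by squaring (build up from 11^1; each line after the first costs one multiplication):

11^1 = 11
11^2 = (11^1)^2 = 11^2 = 121
11^3 = 11 * 11^2 = 11 * 121 = 1331
11^6 = (11^3)^2 = 1331^2 = 1771561
11^7 = 11 * 11^6 = 11 * 1771561 = 19487171
11^14 = (11^7)^2 = 19487171^2 = 379749833583241
11^15 = 11 * 11^14 = 11 * 379749833583241 = 4177248169415651
11^30 = (11^15)^2 = 4177248169415651^2 = 17449402268886407318558803753801
11^31 = 11 * 11^30 = 11 * 17449402268886407318558803753801 = 191943424957750480504146841291811

Result: 191943424957750480504146841291811
Multiplications needed: 8 (8 lines after 11^1)

11^31 = 191943424957750480504146841291811. Using exponentiation by squaring, this requires 8 multiplications. The key idea: if the exponent is even, square the half-power; if odd, multiply by the base once.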